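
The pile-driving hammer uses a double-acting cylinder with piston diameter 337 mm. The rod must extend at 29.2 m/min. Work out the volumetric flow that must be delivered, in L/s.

Q ≈ 43.4 L/s

Cap-side area A_cap = π/4 × (337 mm)² = 89200 mm^2
Q = A × v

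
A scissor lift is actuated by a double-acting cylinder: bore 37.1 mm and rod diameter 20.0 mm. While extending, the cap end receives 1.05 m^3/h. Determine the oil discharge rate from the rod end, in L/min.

Q_out ≈ 12.4 L/min

Cap-side area A_cap = π/4 × (37.1 mm)² = 1081 mm^2
Rod-side annular area A_ann = π/4 × (37.1² − 20.0²) = 766.9 mm^2
Piston speed v = Q_in/A_cap; rod-end outflow Q_out = v × A_ann = Q_in × A_ann/A_cap.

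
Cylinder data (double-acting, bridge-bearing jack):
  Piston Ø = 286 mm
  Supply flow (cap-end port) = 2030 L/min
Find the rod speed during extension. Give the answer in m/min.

Cap-side area A_cap = π/4 × (286 mm)² = 64240 mm^2
v = Q / A

v ≈ 31.6 m/min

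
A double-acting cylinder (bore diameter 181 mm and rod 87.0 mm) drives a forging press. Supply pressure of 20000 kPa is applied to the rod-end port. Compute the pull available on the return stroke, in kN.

F ≈ 396 kN

Rod-side annular area A_ann = π/4 × (181² − 87.0²) = 19790 mm^2
On retraction the pressure acts on the annular area (bore minus rod).
F = P × A_ann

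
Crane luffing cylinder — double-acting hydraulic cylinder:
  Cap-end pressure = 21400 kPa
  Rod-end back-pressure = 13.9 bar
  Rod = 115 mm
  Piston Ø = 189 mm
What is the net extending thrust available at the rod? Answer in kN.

F ≈ 576 kN

Cap-side area A_cap = π/4 × (189 mm)² = 28060 mm^2
Rod-side annular area A_ann = π/4 × (189² − 115²) = 17670 mm^2
Net thrust = P_cap·A_cap − P_rod·A_ann = 600.4 kN − 24.56 kN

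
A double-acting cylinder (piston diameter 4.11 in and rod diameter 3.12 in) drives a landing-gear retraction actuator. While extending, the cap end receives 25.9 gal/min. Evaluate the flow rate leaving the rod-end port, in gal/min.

Cap-side area A_cap = π/4 × (4.11 in)² = 13.27 in^2
Rod-side annular area A_ann = π/4 × (4.11² − 3.12²) = 5.622 in^2
Piston speed v = Q_in/A_cap; rod-end outflow Q_out = v × A_ann = Q_in × A_ann/A_cap.

Q_out ≈ 11.0 gal/min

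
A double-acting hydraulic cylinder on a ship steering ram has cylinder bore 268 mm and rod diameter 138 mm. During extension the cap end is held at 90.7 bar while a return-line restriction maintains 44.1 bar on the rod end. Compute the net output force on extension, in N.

F ≈ 3.29e5 N

Cap-side area A_cap = π/4 × (268 mm)² = 56410 mm^2
Rod-side annular area A_ann = π/4 × (268² − 138²) = 41450 mm^2
Net thrust = P_cap·A_cap − P_rod·A_ann = 5.116e5 N − 1.828e5 N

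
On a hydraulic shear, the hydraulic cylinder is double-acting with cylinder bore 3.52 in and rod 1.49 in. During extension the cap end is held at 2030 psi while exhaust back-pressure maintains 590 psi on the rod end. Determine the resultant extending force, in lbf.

F ≈ 15000 lbf

Cap-side area A_cap = π/4 × (3.52 in)² = 9.731 in^2
Rod-side annular area A_ann = π/4 × (3.52² − 1.49²) = 7.988 in^2
Net thrust = P_cap·A_cap − P_rod·A_ann = 19750 lbf − 4713 lbf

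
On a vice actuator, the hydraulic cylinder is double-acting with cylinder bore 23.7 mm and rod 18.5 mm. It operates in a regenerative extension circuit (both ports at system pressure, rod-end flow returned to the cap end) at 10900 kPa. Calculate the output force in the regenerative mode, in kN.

F ≈ 2.93 kN

With equal pressure on both faces, forces on the annular region cancel; the net push is pressure × rod cross-section.
Rod cross-section A_rod = π/4 × (18.5 mm)² = 268.8 mm^2
F = P × A_rod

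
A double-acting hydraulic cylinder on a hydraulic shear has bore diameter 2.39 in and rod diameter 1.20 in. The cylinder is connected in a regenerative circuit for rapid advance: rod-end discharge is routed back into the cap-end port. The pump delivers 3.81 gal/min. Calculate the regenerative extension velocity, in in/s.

v ≈ 13.0 in/s

In regeneration the rod-end outflow joins the pump flow into the cap end, so the net volume the pump must supply per unit advance equals the rod cross-section area.
Rod cross-section A_rod = π/4 × (1.20 in)² = 1.131 in^2
v = Q_pump / A_rod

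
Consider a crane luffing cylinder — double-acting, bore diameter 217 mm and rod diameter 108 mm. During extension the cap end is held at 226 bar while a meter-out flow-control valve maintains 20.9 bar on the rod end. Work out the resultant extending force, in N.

F ≈ 7.78e5 N

Cap-side area A_cap = π/4 × (217 mm)² = 36980 mm^2
Rod-side annular area A_ann = π/4 × (217² − 108²) = 27820 mm^2
Net thrust = P_cap·A_cap − P_rod·A_ann = 8.358e5 N − 58150 N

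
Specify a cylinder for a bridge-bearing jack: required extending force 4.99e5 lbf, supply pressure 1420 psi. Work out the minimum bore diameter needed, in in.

Extension force acts on the full piston face: F = P × (π/4)D².
D = √(4F / (πP)) = √(4 × 4.99e5 lbf / (π × 1420 psi))

D ≈ 21.2 in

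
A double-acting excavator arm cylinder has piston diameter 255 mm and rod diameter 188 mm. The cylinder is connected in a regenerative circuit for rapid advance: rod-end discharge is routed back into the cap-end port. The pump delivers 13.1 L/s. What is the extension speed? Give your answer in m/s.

v ≈ 0.472 m/s

In regeneration the rod-end outflow joins the pump flow into the cap end, so the net volume the pump must supply per unit advance equals the rod cross-section area.
Rod cross-section A_rod = π/4 × (188 mm)² = 27760 mm^2
v = Q_pump / A_rod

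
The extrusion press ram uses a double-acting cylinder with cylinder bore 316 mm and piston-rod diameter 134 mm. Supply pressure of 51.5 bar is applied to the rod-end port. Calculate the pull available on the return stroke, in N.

Rod-side annular area A_ann = π/4 × (316² − 134²) = 64320 mm^2
On retraction the pressure acts on the annular area (bore minus rod).
F = P × A_ann

F ≈ 3.31e5 N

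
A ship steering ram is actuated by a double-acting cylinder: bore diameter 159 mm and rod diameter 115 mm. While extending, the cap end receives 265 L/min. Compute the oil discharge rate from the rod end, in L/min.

Cap-side area A_cap = π/4 × (159 mm)² = 19860 mm^2
Rod-side annular area A_ann = π/4 × (159² − 115²) = 9469 mm^2
Piston speed v = Q_in/A_cap; rod-end outflow Q_out = v × A_ann = Q_in × A_ann/A_cap.

Q_out ≈ 126 L/min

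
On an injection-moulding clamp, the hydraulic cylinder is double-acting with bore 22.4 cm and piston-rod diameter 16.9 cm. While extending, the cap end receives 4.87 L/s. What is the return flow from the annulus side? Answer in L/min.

Q_out ≈ 126 L/min

Cap-side area A_cap = π/4 × (22.4 cm)² = 394.1 cm^2
Rod-side annular area A_ann = π/4 × (22.4² − 16.9²) = 169.8 cm^2
Piston speed v = Q_in/A_cap; rod-end outflow Q_out = v × A_ann = Q_in × A_ann/A_cap.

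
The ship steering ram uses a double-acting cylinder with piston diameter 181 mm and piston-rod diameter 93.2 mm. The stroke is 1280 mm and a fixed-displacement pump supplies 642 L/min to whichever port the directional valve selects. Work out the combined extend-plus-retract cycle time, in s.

Cap-side area A_cap = π/4 × (181 mm)² = 25730 mm^2
Rod-side annular area A_ann = π/4 × (181² − 93.2²) = 18910 mm^2
t_ext = A_cap·L/Q = 3.078 s
t_ret = A_ann·L/Q = 2.262 s
t_cycle = t_ext + t_ret

t ≈ 5.34 s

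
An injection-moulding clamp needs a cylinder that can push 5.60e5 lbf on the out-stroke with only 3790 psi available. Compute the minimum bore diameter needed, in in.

D ≈ 13.7 in

Extension force acts on the full piston face: F = P × (π/4)D².
D = √(4F / (πP)) = √(4 × 5.60e5 lbf / (π × 3790 psi))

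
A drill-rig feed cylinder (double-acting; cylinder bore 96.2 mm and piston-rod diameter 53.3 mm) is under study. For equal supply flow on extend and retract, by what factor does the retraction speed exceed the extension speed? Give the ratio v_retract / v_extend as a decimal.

Cap-side area A_cap = π/4 × (96.2 mm)² = 7268 mm^2
Rod-side annular area A_ann = π/4 × (96.2² − 53.3²) = 5037 mm^2
For equal Q, v ∝ 1/A, so v_ret/v_ext = A_cap/A_ann.

v_ret/v_ext ≈ 1.44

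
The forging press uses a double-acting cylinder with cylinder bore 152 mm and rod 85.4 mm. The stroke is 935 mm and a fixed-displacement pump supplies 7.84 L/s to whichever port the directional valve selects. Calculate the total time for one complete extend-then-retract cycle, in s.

t ≈ 3.65 s

Cap-side area A_cap = π/4 × (152 mm)² = 18150 mm^2
Rod-side annular area A_ann = π/4 × (152² − 85.4²) = 12420 mm^2
t_ext = A_cap·L/Q = 2.164 s
t_ret = A_ann·L/Q = 1.481 s
t_cycle = t_ext + t_ret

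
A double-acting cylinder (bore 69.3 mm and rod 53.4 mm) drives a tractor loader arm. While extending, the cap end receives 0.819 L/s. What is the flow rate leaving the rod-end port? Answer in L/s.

Q_out ≈ 0.333 L/s

Cap-side area A_cap = π/4 × (69.3 mm)² = 3772 mm^2
Rod-side annular area A_ann = π/4 × (69.3² − 53.4²) = 1532 mm^2
Piston speed v = Q_in/A_cap; rod-end outflow Q_out = v × A_ann = Q_in × A_ann/A_cap.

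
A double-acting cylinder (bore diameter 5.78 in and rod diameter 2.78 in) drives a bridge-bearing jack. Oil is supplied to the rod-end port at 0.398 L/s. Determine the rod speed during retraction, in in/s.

Rod-side annular area A_ann = π/4 × (5.78² − 2.78²) = 20.17 in^2
Flow into the rod-end port fills the annular volume.
v = Q / A

v ≈ 1.20 in/s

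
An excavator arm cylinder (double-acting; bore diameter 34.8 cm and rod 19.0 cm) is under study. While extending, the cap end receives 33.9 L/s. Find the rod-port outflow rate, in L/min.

Q_out ≈ 1430 L/min

Cap-side area A_cap = π/4 × (34.8 cm)² = 951.1 cm^2
Rod-side annular area A_ann = π/4 × (34.8² − 19.0²) = 667.6 cm^2
Piston speed v = Q_in/A_cap; rod-end outflow Q_out = v × A_ann = Q_in × A_ann/A_cap.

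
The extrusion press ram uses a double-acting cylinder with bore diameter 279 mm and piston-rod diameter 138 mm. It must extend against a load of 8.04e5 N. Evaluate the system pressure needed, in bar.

P ≈ 132 bar

Cap-side area A_cap = π/4 × (279 mm)² = 61140 mm^2
P = F / A = 8.04e5 N / A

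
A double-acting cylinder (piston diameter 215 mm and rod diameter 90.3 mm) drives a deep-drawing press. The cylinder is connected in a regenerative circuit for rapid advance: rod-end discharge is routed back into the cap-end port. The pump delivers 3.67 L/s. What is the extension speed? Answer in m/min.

v ≈ 34.4 m/min

In regeneration the rod-end outflow joins the pump flow into the cap end, so the net volume the pump must supply per unit advance equals the rod cross-section area.
Rod cross-section A_rod = π/4 × (90.3 mm)² = 6404 mm^2
v = Q_pump / A_rod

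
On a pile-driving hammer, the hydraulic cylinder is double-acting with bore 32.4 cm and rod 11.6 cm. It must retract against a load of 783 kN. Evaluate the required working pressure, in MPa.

P ≈ 10.9 MPa

Rod-side annular area A_ann = π/4 × (32.4² − 11.6²) = 718.8 cm^2
Retraction: pressure acts on the annular area.
P = F / A = 783 kN / A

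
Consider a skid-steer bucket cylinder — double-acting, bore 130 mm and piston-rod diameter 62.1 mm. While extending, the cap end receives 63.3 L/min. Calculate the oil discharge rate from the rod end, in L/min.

Cap-side area A_cap = π/4 × (130 mm)² = 13270 mm^2
Rod-side annular area A_ann = π/4 × (130² − 62.1²) = 10240 mm^2
Piston speed v = Q_in/A_cap; rod-end outflow Q_out = v × A_ann = Q_in × A_ann/A_cap.

Q_out ≈ 48.9 L/min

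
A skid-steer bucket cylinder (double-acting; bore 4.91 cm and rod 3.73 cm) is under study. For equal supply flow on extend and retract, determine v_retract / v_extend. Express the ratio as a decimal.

Cap-side area A_cap = π/4 × (4.91 cm)² = 18.93 cm^2
Rod-side annular area A_ann = π/4 × (4.91² − 3.73²) = 8.007 cm^2
For equal Q, v ∝ 1/A, so v_ret/v_ext = A_cap/A_ann.

v_ret/v_ext ≈ 2.36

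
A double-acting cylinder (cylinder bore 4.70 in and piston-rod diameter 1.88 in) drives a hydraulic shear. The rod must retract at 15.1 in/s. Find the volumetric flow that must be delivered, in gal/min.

Rod-side annular area A_ann = π/4 × (4.70² − 1.88²) = 14.57 in^2
Q = A × v

Q ≈ 57.2 gal/min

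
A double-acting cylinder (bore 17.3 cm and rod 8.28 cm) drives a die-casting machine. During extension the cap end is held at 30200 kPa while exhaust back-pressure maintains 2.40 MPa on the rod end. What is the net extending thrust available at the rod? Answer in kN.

F ≈ 666 kN

Cap-side area A_cap = π/4 × (17.3 cm)² = 235.1 cm^2
Rod-side annular area A_ann = π/4 × (17.3² − 8.28²) = 181.2 cm^2
Net thrust = P_cap·A_cap − P_rod·A_ann = 709.9 kN − 43.49 kN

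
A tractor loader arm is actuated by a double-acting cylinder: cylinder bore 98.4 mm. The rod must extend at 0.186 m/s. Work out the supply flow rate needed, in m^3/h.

Cap-side area A_cap = π/4 × (98.4 mm)² = 7605 mm^2
Q = A × v

Q ≈ 5.09 m^3/h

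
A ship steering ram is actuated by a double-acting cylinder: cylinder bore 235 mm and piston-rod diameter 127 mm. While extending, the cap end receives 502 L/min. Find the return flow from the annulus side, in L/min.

Q_out ≈ 355 L/min

Cap-side area A_cap = π/4 × (235 mm)² = 43370 mm^2
Rod-side annular area A_ann = π/4 × (235² − 127²) = 30710 mm^2
Piston speed v = Q_in/A_cap; rod-end outflow Q_out = v × A_ann = Q_in × A_ann/A_cap.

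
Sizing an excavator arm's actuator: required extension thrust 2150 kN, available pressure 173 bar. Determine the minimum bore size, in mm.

D ≈ 398 mm

Extension force acts on the full piston face: F = P × (π/4)D².
D = √(4F / (πP)) = √(4 × 2150 kN / (π × 173 bar))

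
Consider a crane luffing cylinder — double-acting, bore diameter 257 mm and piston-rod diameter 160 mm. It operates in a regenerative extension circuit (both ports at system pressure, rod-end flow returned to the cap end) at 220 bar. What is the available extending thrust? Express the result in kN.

F ≈ 442 kN

With equal pressure on both faces, forces on the annular region cancel; the net push is pressure × rod cross-section.
Rod cross-section A_rod = π/4 × (160 mm)² = 20110 mm^2
F = P × A_rod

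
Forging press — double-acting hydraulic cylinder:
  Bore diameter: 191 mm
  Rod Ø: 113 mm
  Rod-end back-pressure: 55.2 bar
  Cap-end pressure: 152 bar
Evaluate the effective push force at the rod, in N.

Cap-side area A_cap = π/4 × (191 mm)² = 28650 mm^2
Rod-side annular area A_ann = π/4 × (191² − 113²) = 18620 mm^2
Net thrust = P_cap·A_cap − P_rod·A_ann = 4.355e5 N − 1.028e5 N

F ≈ 3.33e5 N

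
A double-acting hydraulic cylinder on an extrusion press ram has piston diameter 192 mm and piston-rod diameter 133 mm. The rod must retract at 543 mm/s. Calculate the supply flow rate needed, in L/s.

Q ≈ 8.18 L/s

Rod-side annular area A_ann = π/4 × (192² − 133²) = 15060 mm^2
Q = A × v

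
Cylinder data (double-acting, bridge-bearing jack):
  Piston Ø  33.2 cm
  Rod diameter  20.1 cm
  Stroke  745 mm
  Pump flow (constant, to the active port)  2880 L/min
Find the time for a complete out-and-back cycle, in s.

Cap-side area A_cap = π/4 × (33.2 cm)² = 865.7 cm^2
Rod-side annular area A_ann = π/4 × (33.2² − 20.1²) = 548.4 cm^2
t_ext = A_cap·L/Q = 1.344 s
t_ret = A_ann·L/Q = 0.8511 s
t_cycle = t_ext + t_ret

t ≈ 2.19 s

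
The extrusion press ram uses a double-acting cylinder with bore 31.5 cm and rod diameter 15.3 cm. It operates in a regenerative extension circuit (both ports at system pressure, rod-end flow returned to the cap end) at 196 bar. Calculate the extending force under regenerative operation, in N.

With equal pressure on both faces, forces on the annular region cancel; the net push is pressure × rod cross-section.
Rod cross-section A_rod = π/4 × (15.3 cm)² = 183.9 cm^2
F = P × A_rod

F ≈ 3.60e5 N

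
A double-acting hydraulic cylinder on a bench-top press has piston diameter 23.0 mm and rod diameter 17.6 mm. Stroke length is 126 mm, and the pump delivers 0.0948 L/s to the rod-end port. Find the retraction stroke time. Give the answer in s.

t ≈ 0.229 s

Rod-side annular area A_ann = π/4 × (23.0² − 17.6²) = 172.2 mm^2
Swept volume V = A × L; t = V / Q = A·L / Q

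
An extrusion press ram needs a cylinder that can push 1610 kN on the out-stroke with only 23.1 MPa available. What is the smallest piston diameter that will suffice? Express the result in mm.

Extension force acts on the full piston face: F = P × (π/4)D².
D = √(4F / (πP)) = √(4 × 1610 kN / (π × 23.1 MPa))

D ≈ 298 mm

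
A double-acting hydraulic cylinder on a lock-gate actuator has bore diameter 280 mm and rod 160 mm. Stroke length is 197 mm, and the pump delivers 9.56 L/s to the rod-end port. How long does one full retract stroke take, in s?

Rod-side annular area A_ann = π/4 × (280² − 160²) = 41470 mm^2
Swept volume V = A × L; t = V / Q = A·L / Q

t ≈ 0.855 s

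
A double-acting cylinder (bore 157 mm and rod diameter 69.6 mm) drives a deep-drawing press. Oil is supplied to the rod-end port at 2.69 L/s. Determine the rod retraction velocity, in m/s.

v ≈ 0.173 m/s

Rod-side annular area A_ann = π/4 × (157² − 69.6²) = 15550 mm^2
Flow into the rod-end port fills the annular volume.
v = Q / A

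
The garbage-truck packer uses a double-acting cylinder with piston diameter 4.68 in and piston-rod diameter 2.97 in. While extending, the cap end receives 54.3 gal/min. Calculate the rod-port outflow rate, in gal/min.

Q_out ≈ 32.4 gal/min

Cap-side area A_cap = π/4 × (4.68 in)² = 17.20 in^2
Rod-side annular area A_ann = π/4 × (4.68² − 2.97²) = 10.27 in^2
Piston speed v = Q_in/A_cap; rod-end outflow Q_out = v × A_ann = Q_in × A_ann/A_cap.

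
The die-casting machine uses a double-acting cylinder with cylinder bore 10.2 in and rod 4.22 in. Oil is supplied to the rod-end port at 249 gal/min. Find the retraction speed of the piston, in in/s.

v ≈ 14.2 in/s

Rod-side annular area A_ann = π/4 × (10.2² − 4.22²) = 67.73 in^2
Flow into the rod-end port fills the annular volume.
v = Q / A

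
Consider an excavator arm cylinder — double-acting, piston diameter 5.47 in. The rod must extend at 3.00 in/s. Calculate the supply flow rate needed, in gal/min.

Q ≈ 18.3 gal/min

Cap-side area A_cap = π/4 × (5.47 in)² = 23.50 in^2
Q = A × v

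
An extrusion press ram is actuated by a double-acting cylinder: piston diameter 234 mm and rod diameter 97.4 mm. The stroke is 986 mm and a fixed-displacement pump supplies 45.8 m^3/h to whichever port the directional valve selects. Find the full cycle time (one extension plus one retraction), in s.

Cap-side area A_cap = π/4 × (234 mm)² = 43010 mm^2
Rod-side annular area A_ann = π/4 × (234² − 97.4²) = 35550 mm^2
t_ext = A_cap·L/Q = 3.333 s
t_ret = A_ann·L/Q = 2.756 s
t_cycle = t_ext + t_ret

t ≈ 6.09 s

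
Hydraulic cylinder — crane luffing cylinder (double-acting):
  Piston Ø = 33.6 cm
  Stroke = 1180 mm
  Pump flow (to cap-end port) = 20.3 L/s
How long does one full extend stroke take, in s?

Cap-side area A_cap = π/4 × (33.6 cm)² = 886.7 cm^2
Swept volume V = A × L; t = V / Q = A·L / Q

t ≈ 5.15 s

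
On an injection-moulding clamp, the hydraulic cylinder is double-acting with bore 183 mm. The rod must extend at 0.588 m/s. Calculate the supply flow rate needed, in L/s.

Q ≈ 15.5 L/s

Cap-side area A_cap = π/4 × (183 mm)² = 26300 mm^2
Q = A × v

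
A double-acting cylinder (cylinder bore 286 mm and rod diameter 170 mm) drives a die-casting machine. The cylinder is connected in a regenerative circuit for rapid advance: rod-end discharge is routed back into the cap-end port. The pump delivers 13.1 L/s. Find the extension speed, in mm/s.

v ≈ 577 mm/s

In regeneration the rod-end outflow joins the pump flow into the cap end, so the net volume the pump must supply per unit advance equals the rod cross-section area.
Rod cross-section A_rod = π/4 × (170 mm)² = 22700 mm^2
v = Q_pump / A_rod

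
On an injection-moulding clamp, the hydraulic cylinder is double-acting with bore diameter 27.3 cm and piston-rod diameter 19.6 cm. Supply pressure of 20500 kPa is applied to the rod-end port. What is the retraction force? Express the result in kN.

F ≈ 581 kN

Rod-side annular area A_ann = π/4 × (27.3² − 19.6²) = 283.6 cm^2
On retraction the pressure acts on the annular area (bore minus rod).
F = P × A_ann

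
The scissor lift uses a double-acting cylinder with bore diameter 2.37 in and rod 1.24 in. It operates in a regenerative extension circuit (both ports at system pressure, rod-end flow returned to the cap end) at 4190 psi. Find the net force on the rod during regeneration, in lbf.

F ≈ 5060 lbf

With equal pressure on both faces, forces on the annular region cancel; the net push is pressure × rod cross-section.
Rod cross-section A_rod = π/4 × (1.24 in)² = 1.208 in^2
F = P × A_rod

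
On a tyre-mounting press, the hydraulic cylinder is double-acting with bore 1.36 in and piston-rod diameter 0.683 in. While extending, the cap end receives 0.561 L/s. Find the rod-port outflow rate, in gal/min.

Cap-side area A_cap = π/4 × (1.36 in)² = 1.453 in^2
Rod-side annular area A_ann = π/4 × (1.36² − 0.683²) = 1.086 in^2
Piston speed v = Q_in/A_cap; rod-end outflow Q_out = v × A_ann = Q_in × A_ann/A_cap.

Q_out ≈ 6.65 gal/min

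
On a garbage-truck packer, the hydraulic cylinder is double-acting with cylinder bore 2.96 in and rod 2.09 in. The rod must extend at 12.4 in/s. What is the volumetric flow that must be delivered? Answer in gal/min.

Cap-side area A_cap = π/4 × (2.96 in)² = 6.881 in^2
Q = A × v

Q ≈ 22.2 gal/min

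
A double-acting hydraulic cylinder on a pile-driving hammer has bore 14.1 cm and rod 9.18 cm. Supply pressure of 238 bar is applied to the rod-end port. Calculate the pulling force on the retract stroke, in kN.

Rod-side annular area A_ann = π/4 × (14.1² − 9.18²) = 89.96 cm^2
On retraction the pressure acts on the annular area (bore minus rod).
F = P × A_ann

F ≈ 214 kN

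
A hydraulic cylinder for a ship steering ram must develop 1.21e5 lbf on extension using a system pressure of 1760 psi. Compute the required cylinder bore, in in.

Extension force acts on the full piston face: F = P × (π/4)D².
D = √(4F / (πP)) = √(4 × 1.21e5 lbf / (π × 1760 psi))

D ≈ 9.36 in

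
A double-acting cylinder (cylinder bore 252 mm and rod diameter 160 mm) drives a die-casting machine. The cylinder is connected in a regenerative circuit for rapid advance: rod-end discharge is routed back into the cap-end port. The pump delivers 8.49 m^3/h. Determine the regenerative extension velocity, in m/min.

In regeneration the rod-end outflow joins the pump flow into the cap end, so the net volume the pump must supply per unit advance equals the rod cross-section area.
Rod cross-section A_rod = π/4 × (160 mm)² = 20110 mm^2
v = Q_pump / A_rod

v ≈ 7.04 m/min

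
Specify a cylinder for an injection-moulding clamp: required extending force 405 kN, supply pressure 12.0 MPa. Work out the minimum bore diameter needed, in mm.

D ≈ 207 mm

Extension force acts on the full piston face: F = P × (π/4)D².
D = √(4F / (πP)) = √(4 × 405 kN / (π × 12.0 MPa))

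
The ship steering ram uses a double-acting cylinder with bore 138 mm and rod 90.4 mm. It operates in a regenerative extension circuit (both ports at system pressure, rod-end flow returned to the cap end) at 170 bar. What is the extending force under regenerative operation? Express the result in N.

F ≈ 1.09e5 N

With equal pressure on both faces, forces on the annular region cancel; the net push is pressure × rod cross-section.
Rod cross-section A_rod = π/4 × (90.4 mm)² = 6418 mm^2
F = P × A_rod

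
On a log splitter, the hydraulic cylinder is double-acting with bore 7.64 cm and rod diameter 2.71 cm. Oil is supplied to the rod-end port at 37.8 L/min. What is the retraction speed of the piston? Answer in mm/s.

v ≈ 157 mm/s

Rod-side annular area A_ann = π/4 × (7.64² − 2.71²) = 40.08 cm^2
Flow into the rod-end port fills the annular volume.
v = Q / A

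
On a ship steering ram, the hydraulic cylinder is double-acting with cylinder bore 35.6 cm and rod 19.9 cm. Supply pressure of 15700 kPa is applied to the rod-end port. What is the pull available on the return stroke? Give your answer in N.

F ≈ 1.07e6 N

Rod-side annular area A_ann = π/4 × (35.6² − 19.9²) = 684.4 cm^2
On retraction the pressure acts on the annular area (bore minus rod).
F = P × A_ann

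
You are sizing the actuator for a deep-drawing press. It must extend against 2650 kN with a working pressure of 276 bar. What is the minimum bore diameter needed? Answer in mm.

D ≈ 350 mm

Extension force acts on the full piston face: F = P × (π/4)D².
D = √(4F / (πP)) = √(4 × 2650 kN / (π × 276 bar))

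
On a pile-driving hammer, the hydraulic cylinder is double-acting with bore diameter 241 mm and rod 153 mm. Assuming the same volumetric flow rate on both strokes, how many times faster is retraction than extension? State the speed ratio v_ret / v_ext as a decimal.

v_ret/v_ext ≈ 1.68

Cap-side area A_cap = π/4 × (241 mm)² = 45620 mm^2
Rod-side annular area A_ann = π/4 × (241² − 153²) = 27230 mm^2
For equal Q, v ∝ 1/A, so v_ret/v_ext = A_cap/A_ann.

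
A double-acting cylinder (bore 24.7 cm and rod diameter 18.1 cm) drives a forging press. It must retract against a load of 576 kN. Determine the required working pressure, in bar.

Rod-side annular area A_ann = π/4 × (24.7² − 18.1²) = 221.9 cm^2
Retraction: pressure acts on the annular area.
P = F / A = 576 kN / A

P ≈ 260 bar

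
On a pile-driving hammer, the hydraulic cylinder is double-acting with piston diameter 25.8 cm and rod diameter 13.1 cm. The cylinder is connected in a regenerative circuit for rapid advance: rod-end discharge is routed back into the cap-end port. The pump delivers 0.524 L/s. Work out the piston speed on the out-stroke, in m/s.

In regeneration the rod-end outflow joins the pump flow into the cap end, so the net volume the pump must supply per unit advance equals the rod cross-section area.
Rod cross-section A_rod = π/4 × (13.1 cm)² = 134.8 cm^2
v = Q_pump / A_rod

v ≈ 0.0389 m/s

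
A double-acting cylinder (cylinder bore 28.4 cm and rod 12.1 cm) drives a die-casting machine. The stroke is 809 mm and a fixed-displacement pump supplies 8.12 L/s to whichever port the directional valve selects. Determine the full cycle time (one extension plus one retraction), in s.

t ≈ 11.5 s

Cap-side area A_cap = π/4 × (28.4 cm)² = 633.5 cm^2
Rod-side annular area A_ann = π/4 × (28.4² − 12.1²) = 518.5 cm^2
t_ext = A_cap·L/Q = 6.311 s
t_ret = A_ann·L/Q = 5.166 s
t_cycle = t_ext + t_ret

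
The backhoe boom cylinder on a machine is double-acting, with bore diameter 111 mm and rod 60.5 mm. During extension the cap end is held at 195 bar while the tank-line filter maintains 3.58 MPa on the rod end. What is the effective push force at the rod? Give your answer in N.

Cap-side area A_cap = π/4 × (111 mm)² = 9677 mm^2
Rod-side annular area A_ann = π/4 × (111² − 60.5²) = 6802 mm^2
Net thrust = P_cap·A_cap − P_rod·A_ann = 1.887e5 N − 24350 N

F ≈ 1.64e5 N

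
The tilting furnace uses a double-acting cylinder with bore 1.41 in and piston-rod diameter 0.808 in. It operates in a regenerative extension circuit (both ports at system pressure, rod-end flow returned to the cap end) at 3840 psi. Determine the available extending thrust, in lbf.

F ≈ 1970 lbf

With equal pressure on both faces, forces on the annular region cancel; the net push is pressure × rod cross-section.
Rod cross-section A_rod = π/4 × (0.808 in)² = 0.5128 in^2
F = P × A_rod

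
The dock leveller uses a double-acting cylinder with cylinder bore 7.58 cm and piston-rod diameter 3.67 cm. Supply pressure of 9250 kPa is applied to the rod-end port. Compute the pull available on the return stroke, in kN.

F ≈ 32.0 kN

Rod-side annular area A_ann = π/4 × (7.58² − 3.67²) = 34.55 cm^2
On retraction the pressure acts on the annular area (bore minus rod).
F = P × A_ann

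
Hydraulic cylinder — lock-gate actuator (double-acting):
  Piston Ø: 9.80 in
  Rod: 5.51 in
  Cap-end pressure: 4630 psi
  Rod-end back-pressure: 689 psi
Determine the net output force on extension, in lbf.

Cap-side area A_cap = π/4 × (9.80 in)² = 75.43 in^2
Rod-side annular area A_ann = π/4 × (9.80² − 5.51²) = 51.58 in^2
Net thrust = P_cap·A_cap − P_rod·A_ann = 3.492e5 lbf − 35540 lbf

F ≈ 3.14e5 lbf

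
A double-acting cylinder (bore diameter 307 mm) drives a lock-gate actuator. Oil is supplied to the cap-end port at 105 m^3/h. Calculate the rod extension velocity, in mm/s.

v ≈ 394 mm/s

Cap-side area A_cap = π/4 × (307 mm)² = 74020 mm^2
v = Q / A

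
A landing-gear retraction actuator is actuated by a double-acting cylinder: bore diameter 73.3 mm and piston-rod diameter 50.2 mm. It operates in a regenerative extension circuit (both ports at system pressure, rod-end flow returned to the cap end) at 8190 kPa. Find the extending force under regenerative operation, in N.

F ≈ 16200 N

With equal pressure on both faces, forces on the annular region cancel; the net push is pressure × rod cross-section.
Rod cross-section A_rod = π/4 × (50.2 mm)² = 1979 mm^2
F = P × A_rod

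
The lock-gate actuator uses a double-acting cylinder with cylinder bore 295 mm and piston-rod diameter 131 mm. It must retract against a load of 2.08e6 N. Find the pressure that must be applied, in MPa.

Rod-side annular area A_ann = π/4 × (295² − 131²) = 54870 mm^2
Retraction: pressure acts on the annular area.
P = F / A = 2.08e6 N / A

P ≈ 37.9 MPa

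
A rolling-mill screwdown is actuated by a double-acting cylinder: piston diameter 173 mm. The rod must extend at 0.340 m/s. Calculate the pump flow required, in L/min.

Cap-side area A_cap = π/4 × (173 mm)² = 23510 mm^2
Q = A × v

Q ≈ 480 L/min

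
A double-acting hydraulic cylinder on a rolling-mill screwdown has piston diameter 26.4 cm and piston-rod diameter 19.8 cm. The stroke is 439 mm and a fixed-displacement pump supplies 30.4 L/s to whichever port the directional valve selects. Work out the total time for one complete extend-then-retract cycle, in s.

t ≈ 1.14 s

Cap-side area A_cap = π/4 × (26.4 cm)² = 547.4 cm^2
Rod-side annular area A_ann = π/4 × (26.4² − 19.8²) = 239.5 cm^2
t_ext = A_cap·L/Q = 0.7905 s
t_ret = A_ann·L/Q = 0.3458 s
t_cycle = t_ext + t_ret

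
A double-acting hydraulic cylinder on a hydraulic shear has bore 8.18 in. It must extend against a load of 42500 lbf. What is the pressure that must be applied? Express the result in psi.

P ≈ 809 psi

Cap-side area A_cap = π/4 × (8.18 in)² = 52.55 in^2
P = F / A = 42500 lbf / A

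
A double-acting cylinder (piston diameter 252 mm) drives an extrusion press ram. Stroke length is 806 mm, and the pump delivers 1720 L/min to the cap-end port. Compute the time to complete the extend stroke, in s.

Cap-side area A_cap = π/4 × (252 mm)² = 49880 mm^2
Swept volume V = A × L; t = V / Q = A·L / Q

t ≈ 1.40 s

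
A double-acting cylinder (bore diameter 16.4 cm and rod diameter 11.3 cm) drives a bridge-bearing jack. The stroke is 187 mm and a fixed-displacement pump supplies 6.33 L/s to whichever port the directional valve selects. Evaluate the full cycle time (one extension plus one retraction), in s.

t ≈ 0.952 s

Cap-side area A_cap = π/4 × (16.4 cm)² = 211.2 cm^2
Rod-side annular area A_ann = π/4 × (16.4² − 11.3²) = 111.0 cm^2
t_ext = A_cap·L/Q = 0.6240 s
t_ret = A_ann·L/Q = 0.3278 s
t_cycle = t_ext + t_ret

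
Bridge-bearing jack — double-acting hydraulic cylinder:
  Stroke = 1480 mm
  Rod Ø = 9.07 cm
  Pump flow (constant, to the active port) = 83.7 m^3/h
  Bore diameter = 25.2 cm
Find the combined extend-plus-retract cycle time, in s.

Cap-side area A_cap = π/4 × (25.2 cm)² = 498.8 cm^2
Rod-side annular area A_ann = π/4 × (25.2² − 9.07²) = 434.1 cm^2
t_ext = A_cap·L/Q = 3.175 s
t_ret = A_ann·L/Q = 2.764 s
t_cycle = t_ext + t_ret

t ≈ 5.94 s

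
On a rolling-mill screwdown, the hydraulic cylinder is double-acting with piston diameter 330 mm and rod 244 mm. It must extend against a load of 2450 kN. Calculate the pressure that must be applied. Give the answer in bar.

P ≈ 286 bar

Cap-side area A_cap = π/4 × (330 mm)² = 85530 mm^2
P = F / A = 2450 kN / A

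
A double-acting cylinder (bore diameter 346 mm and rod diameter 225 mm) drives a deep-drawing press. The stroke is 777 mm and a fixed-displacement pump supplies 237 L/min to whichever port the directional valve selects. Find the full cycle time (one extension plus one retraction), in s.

t ≈ 29.2 s

Cap-side area A_cap = π/4 × (346 mm)² = 94020 mm^2
Rod-side annular area A_ann = π/4 × (346² − 225²) = 54260 mm^2
t_ext = A_cap·L/Q = 18.50 s
t_ret = A_ann·L/Q = 10.67 s
t_cycle = t_ext + t_ret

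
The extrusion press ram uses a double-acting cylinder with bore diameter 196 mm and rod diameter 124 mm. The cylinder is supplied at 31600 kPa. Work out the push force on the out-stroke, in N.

F ≈ 9.53e5 N

Cap-side area A_cap = π/4 × (196 mm)² = 30170 mm^2
F = P × A_cap = 31600 kPa × A_cap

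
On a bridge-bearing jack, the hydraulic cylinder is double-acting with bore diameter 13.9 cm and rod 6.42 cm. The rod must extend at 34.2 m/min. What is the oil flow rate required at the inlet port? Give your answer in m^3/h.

Cap-side area A_cap = π/4 × (13.9 cm)² = 151.7 cm^2
Q = A × v

Q ≈ 31.1 m^3/h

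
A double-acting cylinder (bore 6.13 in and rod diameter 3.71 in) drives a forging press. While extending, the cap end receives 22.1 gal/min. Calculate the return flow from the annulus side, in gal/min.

Cap-side area A_cap = π/4 × (6.13 in)² = 29.51 in^2
Rod-side annular area A_ann = π/4 × (6.13² − 3.71²) = 18.70 in^2
Piston speed v = Q_in/A_cap; rod-end outflow Q_out = v × A_ann = Q_in × A_ann/A_cap.

Q_out ≈ 14.0 gal/min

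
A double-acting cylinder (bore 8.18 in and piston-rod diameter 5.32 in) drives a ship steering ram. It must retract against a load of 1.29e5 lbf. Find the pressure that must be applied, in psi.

P ≈ 4250 psi

Rod-side annular area A_ann = π/4 × (8.18² − 5.32²) = 30.32 in^2
Retraction: pressure acts on the annular area.
P = F / A = 1.29e5 lbf / A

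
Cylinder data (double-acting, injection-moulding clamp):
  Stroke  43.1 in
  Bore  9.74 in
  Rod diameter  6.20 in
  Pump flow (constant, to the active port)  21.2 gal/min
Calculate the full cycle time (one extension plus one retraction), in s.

Cap-side area A_cap = π/4 × (9.74 in)² = 74.51 in^2
Rod-side annular area A_ann = π/4 × (9.74² − 6.20²) = 44.32 in^2
t_ext = A_cap·L/Q = 39.34 s
t_ret = A_ann·L/Q = 23.40 s
t_cycle = t_ext + t_ret

t ≈ 62.7 s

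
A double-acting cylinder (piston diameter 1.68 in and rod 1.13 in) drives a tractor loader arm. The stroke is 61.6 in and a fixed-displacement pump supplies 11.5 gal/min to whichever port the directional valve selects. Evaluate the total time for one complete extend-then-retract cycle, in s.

t ≈ 4.77 s

Cap-side area A_cap = π/4 × (1.68 in)² = 2.217 in^2
Rod-side annular area A_ann = π/4 × (1.68² − 1.13²) = 1.214 in^2
t_ext = A_cap·L/Q = 3.084 s
t_ret = A_ann·L/Q = 1.689 s
t_cycle = t_ext + t_ret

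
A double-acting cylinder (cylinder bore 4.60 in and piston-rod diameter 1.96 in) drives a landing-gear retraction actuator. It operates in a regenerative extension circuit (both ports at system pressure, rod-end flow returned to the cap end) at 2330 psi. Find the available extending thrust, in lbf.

With equal pressure on both faces, forces on the annular region cancel; the net push is pressure × rod cross-section.
Rod cross-section A_rod = π/4 × (1.96 in)² = 3.017 in^2
F = P × A_rod

F ≈ 7030 lbf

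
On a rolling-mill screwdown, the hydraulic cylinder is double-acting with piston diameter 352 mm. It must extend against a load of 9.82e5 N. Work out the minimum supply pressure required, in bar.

Cap-side area A_cap = π/4 × (352 mm)² = 97310 mm^2
P = F / A = 9.82e5 N / A

P ≈ 101 bar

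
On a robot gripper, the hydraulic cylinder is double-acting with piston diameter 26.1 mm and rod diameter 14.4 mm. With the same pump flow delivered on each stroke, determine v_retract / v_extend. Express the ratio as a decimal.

v_ret/v_ext ≈ 1.44

Cap-side area A_cap = π/4 × (26.1 mm)² = 535.0 mm^2
Rod-side annular area A_ann = π/4 × (26.1² − 14.4²) = 372.2 mm^2
For equal Q, v ∝ 1/A, so v_ret/v_ext = A_cap/A_ann.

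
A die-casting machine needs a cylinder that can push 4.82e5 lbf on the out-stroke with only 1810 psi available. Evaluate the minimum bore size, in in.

D ≈ 18.4 in

Extension force acts on the full piston face: F = P × (π/4)D².
D = √(4F / (πP)) = √(4 × 4.82e5 lbf / (π × 1810 psi))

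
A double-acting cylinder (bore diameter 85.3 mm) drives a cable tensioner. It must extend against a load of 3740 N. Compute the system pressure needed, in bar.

Cap-side area A_cap = π/4 × (85.3 mm)² = 5715 mm^2
P = F / A = 3740 N / A

P ≈ 6.54 bar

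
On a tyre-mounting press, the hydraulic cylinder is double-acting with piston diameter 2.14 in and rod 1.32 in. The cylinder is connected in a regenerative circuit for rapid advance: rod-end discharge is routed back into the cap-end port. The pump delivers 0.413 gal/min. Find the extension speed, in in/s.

v ≈ 1.16 in/s

In regeneration the rod-end outflow joins the pump flow into the cap end, so the net volume the pump must supply per unit advance equals the rod cross-section area.
Rod cross-section A_rod = π/4 × (1.32 in)² = 1.368 in^2
v = Q_pump / A_rod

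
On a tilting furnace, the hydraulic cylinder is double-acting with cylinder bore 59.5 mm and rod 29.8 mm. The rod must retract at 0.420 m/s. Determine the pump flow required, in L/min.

Rod-side annular area A_ann = π/4 × (59.5² − 29.8²) = 2083 mm^2
Q = A × v

Q ≈ 52.5 L/min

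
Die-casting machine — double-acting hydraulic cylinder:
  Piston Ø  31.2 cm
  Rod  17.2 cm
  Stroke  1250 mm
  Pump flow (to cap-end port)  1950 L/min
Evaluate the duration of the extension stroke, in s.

t ≈ 2.94 s

Cap-side area A_cap = π/4 × (31.2 cm)² = 764.5 cm^2
Swept volume V = A × L; t = V / Q = A·L / Q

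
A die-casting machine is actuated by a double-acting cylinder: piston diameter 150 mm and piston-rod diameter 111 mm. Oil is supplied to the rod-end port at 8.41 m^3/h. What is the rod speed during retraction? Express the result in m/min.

v ≈ 17.5 m/min

Rod-side annular area A_ann = π/4 × (150² − 111²) = 7995 mm^2
Flow into the rod-end port fills the annular volume.
v = Q / A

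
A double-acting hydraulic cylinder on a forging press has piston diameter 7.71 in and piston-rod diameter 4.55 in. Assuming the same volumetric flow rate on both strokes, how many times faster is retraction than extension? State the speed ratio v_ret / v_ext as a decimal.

v_ret/v_ext ≈ 1.53

Cap-side area A_cap = π/4 × (7.71 in)² = 46.69 in^2
Rod-side annular area A_ann = π/4 × (7.71² − 4.55²) = 30.43 in^2
For equal Q, v ∝ 1/A, so v_ret/v_ext = A_cap/A_ann.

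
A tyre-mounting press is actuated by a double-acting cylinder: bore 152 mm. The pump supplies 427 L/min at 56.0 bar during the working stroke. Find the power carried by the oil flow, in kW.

Hydraulic power = P × Q

W ≈ 39.9 kW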